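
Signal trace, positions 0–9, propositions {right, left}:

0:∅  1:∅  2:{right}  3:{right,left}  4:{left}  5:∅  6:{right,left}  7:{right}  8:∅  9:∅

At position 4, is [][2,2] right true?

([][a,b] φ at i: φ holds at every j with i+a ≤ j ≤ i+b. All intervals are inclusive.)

Check right at every j in [6,6]:
  j=6: true
All positions satisfy it → formula holds.

Yes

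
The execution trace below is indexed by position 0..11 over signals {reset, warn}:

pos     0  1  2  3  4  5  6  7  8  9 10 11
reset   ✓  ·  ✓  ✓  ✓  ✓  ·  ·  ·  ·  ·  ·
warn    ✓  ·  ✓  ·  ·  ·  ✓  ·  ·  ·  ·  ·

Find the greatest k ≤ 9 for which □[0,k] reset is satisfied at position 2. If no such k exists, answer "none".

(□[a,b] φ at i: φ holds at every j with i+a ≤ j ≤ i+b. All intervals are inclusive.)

reset must hold from j=2 onward; find where it first fails.
  j=2: holds
  j=3: holds
  j=4: holds
  j=5: holds
  j=6: fails
Holds on [2,5], so largest k = 3.

3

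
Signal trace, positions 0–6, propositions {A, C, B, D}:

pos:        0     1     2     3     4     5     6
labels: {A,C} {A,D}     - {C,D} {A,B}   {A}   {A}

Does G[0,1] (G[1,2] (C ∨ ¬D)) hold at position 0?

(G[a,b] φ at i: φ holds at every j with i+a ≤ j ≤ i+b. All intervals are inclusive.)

Check G[1,2] (C ∨ ¬D) at every j in [0,1]:
  j=0: fails at 1
  j=1: holds on [2,3]
Fails at j=0 → formula fails.

Does not hold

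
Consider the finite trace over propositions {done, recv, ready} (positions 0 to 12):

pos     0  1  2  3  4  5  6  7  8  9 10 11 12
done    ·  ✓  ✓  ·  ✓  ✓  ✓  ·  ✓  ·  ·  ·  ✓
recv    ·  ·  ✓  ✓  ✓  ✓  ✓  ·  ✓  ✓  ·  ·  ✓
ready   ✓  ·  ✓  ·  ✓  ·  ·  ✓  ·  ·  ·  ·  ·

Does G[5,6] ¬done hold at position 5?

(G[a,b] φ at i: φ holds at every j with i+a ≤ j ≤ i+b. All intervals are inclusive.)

Check ¬done at every j in [10,11]:
  j=10: true
  j=11: true
All positions satisfy it → formula holds.

True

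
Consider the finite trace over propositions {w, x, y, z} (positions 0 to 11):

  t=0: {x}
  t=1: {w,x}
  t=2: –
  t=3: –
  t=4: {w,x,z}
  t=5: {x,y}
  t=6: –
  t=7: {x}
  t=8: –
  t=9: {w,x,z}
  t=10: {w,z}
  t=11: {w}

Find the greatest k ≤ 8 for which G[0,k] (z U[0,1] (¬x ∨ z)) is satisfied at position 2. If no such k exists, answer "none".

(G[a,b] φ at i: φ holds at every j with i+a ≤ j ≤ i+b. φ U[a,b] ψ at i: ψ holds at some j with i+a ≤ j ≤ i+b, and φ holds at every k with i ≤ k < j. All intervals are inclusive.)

2

(z U[0,1] (¬x ∨ z)) must hold from j=2 onward; find where it first fails.
  j=2: holds
  j=3: holds
  j=4: holds
  j=5: fails
Holds on [2,4], so largest k = 2.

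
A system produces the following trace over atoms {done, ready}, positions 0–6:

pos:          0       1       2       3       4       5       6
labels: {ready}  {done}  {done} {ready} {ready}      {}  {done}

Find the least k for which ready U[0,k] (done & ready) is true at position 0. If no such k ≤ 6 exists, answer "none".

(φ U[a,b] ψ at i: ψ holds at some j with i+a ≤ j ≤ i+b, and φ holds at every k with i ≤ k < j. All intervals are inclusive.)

none

Need earliest j ≥ 0 with (done & ready), and ready at every k in [0,j-1].
  j=0: rhs fails.
  j=1: rhs fails.
  j=2: rhs fails.
  j=3: rhs fails.
  j=4: rhs fails.
  j=5: rhs fails.
  j=6: rhs fails.
No witness within the range → none.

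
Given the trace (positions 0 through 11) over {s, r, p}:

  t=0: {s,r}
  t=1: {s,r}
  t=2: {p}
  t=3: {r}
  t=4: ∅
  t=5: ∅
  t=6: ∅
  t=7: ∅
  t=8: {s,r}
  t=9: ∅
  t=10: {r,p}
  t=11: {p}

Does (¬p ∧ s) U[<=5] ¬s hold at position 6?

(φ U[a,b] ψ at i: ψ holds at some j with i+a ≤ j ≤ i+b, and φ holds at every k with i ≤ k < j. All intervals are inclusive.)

Holds

Need some j in [6,11] with ¬s, and (¬p ∧ s) at every k in [6,j-1].
  j=6: ¬s holds; no prefix to check → satisfied.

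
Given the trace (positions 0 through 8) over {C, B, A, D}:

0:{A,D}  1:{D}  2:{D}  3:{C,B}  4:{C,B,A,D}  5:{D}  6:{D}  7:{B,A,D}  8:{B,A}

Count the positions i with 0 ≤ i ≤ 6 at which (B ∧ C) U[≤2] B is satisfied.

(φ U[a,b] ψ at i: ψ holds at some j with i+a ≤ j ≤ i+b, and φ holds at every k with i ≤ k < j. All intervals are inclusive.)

2

Evaluate at each i in [0,6]:
  i=0: ✗ (no rhs in [0,2])
  i=1: ✗ (lhs fails at k=1 before rhs at j=3)
  i=2: ✗ (lhs fails at k=2 before rhs at j=3)
  i=3: ✓ (rhs at j=3)
  i=4: ✓ (rhs at j=4)
  i=5: ✗ (lhs fails at k=5 before rhs at j=7)
  i=6: ✗ (lhs fails at k=6 before rhs at j=7)
Positions where it holds: {3, 4} → 2.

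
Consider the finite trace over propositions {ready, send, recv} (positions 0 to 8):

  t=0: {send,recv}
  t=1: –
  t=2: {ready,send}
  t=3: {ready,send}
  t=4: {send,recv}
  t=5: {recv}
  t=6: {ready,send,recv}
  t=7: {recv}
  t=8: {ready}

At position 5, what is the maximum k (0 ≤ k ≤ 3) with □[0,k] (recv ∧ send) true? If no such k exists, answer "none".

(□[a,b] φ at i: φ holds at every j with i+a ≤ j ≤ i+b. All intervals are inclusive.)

(recv ∧ send) must hold from j=5 onward; find where it first fails.
  j=5: fails → no k works.

none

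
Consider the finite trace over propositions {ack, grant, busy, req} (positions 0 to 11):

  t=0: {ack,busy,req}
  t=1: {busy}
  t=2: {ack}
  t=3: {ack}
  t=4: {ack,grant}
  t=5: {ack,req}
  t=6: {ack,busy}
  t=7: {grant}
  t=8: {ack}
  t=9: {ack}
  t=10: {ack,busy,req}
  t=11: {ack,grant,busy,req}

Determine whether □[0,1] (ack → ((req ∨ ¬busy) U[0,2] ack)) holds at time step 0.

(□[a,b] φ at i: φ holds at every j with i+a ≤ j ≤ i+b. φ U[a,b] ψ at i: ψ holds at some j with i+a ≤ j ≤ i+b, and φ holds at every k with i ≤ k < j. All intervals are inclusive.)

Check (ack → ((req ∨ ¬busy) U[0,2] ack)) at every j in [0,1]:
  j=0: antecedent true; consequent holds → ✓
  j=1: antecedent false → ✓
All positions satisfy it → formula holds.

True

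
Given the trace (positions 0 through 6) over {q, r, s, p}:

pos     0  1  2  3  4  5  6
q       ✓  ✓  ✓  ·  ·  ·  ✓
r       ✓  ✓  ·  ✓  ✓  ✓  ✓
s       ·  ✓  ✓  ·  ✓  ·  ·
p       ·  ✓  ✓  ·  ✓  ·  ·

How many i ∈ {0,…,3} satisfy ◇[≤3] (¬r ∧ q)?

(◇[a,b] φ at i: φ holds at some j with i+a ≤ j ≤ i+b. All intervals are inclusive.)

3

Evaluate at each i in [0,3]:
  i=0: ✓ (witness j=2)
  i=1: ✓ (witness j=2)
  i=2: ✓ (witness j=2)
  i=3: ✗ (none in [3,6])
Positions where it holds: {0, 1, 2} → 3.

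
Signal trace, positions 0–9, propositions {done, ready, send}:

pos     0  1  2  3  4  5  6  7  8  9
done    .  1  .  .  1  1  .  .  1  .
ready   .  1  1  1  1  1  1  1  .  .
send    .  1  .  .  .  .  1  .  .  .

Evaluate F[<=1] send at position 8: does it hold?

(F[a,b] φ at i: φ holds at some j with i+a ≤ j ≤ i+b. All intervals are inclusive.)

Check send at each j in [8,9]:
  j=8: false
  j=9: false
No position in the window satisfies it → formula fails.

False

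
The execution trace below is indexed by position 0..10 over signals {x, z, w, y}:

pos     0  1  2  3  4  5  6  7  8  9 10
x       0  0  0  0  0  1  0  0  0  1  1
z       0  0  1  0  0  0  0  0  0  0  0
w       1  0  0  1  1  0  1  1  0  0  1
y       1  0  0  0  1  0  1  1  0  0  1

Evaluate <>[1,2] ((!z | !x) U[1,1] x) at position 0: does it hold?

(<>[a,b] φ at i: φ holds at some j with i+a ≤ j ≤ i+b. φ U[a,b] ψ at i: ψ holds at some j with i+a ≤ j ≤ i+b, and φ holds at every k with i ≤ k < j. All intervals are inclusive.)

Does not hold

Check ((!z | !x) U[1,1] x) at each j in [1,2]:
  j=1: fails
  j=2: fails
No position in the window satisfies it → formula fails.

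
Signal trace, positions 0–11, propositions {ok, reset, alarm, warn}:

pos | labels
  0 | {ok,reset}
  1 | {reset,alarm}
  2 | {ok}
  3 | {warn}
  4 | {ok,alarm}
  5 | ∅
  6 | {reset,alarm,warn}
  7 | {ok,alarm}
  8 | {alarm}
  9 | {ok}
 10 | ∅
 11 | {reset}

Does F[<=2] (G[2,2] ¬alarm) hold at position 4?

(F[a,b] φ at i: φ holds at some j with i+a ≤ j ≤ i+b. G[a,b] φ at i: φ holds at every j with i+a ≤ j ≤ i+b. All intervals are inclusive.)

Check G[2,2] ¬alarm at each j in [4,6]:
  j=4: fails at 6
  j=5: fails at 7
  j=6: fails at 8
No position in the window satisfies it → formula fails.

Does not hold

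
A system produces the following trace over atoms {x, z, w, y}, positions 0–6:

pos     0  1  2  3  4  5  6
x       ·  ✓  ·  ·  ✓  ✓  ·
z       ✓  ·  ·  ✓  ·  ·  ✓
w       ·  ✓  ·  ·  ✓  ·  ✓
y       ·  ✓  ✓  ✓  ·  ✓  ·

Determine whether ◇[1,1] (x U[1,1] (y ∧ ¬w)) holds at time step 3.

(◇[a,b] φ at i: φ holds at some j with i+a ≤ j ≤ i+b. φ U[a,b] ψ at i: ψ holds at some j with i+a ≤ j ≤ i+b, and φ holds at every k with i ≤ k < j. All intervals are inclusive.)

Holds

Check (x U[1,1] (y ∧ ¬w)) at each j in [4,4]:
  j=4: holds
Found at j=4 → formula holds.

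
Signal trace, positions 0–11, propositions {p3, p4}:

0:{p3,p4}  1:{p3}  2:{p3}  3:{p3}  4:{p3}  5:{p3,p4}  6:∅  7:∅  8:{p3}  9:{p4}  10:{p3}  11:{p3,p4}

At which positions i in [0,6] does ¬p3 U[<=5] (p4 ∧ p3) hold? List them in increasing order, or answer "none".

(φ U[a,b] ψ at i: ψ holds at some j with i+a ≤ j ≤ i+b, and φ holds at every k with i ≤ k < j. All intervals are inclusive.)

Evaluate at each i in [0,6]:
  i=0: ✓ (rhs at j=0)
  i=1: ✗ (lhs fails at k=1 before rhs at j=5)
  i=2: ✗ (lhs fails at k=2 before rhs at j=5)
  i=3: ✗ (lhs fails at k=3 before rhs at j=5)
  i=4: ✗ (lhs fails at k=4 before rhs at j=5)
  i=5: ✓ (rhs at j=5)
  i=6: ✗ (lhs fails at k=8 before rhs at j=11)

0, 5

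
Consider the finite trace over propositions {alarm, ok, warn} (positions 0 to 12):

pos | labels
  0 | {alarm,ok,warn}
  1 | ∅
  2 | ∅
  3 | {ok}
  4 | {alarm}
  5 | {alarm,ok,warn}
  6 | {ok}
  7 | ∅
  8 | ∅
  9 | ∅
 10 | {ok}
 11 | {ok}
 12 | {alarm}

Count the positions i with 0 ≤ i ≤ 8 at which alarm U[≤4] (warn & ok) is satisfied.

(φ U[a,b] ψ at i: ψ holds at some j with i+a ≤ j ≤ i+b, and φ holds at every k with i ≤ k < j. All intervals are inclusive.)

Evaluate at each i in [0,8]:
  i=0: ✓ (rhs at j=0)
  i=1: ✗ (lhs fails at k=1 before rhs at j=5)
  i=2: ✗ (lhs fails at k=2 before rhs at j=5)
  i=3: ✗ (lhs fails at k=3 before rhs at j=5)
  i=4: ✓ (rhs at j=5; lhs holds on [4,4])
  i=5: ✓ (rhs at j=5)
  i=6: ✗ (no rhs in [6,10])
  i=7: ✗ (no rhs in [7,11])
  i=8: ✗ (no rhs in [8,12])
Positions where it holds: {0, 4, 5} → 3.

3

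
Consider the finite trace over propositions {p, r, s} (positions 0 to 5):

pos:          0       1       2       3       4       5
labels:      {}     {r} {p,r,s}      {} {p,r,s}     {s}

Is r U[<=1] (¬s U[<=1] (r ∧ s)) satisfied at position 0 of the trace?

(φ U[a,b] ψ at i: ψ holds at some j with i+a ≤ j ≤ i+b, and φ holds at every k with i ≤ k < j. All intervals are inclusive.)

Need some j in [0,1] with (¬s U[<=1] (r ∧ s)), and r at every k in [0,j-1].
  j=0: (¬s U[<=1] (r ∧ s)) — fails.
  j=1: (¬s U[<=1] (r ∧ s)) holds, but r fails at k=0 → not this j.
No j in the window works → until fails.

No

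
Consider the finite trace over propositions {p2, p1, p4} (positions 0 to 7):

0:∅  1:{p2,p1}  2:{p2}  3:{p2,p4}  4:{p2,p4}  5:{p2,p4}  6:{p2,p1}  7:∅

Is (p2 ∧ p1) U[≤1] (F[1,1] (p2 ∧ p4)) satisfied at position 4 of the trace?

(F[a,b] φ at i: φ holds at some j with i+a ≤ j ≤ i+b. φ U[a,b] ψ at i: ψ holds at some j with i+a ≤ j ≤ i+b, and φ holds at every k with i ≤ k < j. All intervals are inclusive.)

Need some j in [4,5] with F[1,1] (p2 ∧ p4), and (p2 ∧ p1) at every k in [4,j-1].
  j=4: F[1,1] (p2 ∧ p4) holds; no prefix to check → satisfied.

Holds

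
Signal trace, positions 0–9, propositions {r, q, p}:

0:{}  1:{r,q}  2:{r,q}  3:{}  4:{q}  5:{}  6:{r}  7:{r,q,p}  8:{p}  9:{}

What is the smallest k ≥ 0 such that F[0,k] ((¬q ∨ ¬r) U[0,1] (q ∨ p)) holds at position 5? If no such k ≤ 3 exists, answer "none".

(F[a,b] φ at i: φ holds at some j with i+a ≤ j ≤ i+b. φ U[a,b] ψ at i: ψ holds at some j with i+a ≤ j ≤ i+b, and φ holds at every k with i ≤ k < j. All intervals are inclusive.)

Scan j = 5,6,… for ((¬q ∨ ¬r) U[0,1] (q ∨ p)):
  j=5: fails
  j=6: holds
First hit at j=6, so smallest k = 6-5 = 1.

1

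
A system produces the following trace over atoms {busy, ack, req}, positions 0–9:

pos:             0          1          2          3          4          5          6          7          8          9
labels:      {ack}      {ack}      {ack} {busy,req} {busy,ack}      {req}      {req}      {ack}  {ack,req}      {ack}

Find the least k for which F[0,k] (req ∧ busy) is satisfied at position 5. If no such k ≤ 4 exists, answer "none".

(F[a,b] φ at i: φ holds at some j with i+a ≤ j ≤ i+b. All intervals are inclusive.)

none

Scan j = 5,6,… for (req ∧ busy):
  j=5: fails
  j=6: fails
  j=7: fails
  j=8: fails
  j=9: fails
No j in [5,9] satisfies it → none.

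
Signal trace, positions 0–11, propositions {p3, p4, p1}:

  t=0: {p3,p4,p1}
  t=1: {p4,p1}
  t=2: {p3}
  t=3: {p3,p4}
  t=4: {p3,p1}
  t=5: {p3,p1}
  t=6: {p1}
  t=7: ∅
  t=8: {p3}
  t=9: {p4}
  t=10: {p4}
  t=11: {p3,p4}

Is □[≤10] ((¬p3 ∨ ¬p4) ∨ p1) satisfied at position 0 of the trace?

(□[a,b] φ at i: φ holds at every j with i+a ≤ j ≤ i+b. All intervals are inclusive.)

No

Check ((¬p3 ∨ ¬p4) ∨ p1) at every j in [0,10]:
  j=0: true
  j=1: true
  j=2: true
  j=3: false
  j=4: true
  j=5: true
  j=6: true
  j=7: true
  j=8: true
  j=9: true
  j=10: true
Fails at j=3 → formula fails.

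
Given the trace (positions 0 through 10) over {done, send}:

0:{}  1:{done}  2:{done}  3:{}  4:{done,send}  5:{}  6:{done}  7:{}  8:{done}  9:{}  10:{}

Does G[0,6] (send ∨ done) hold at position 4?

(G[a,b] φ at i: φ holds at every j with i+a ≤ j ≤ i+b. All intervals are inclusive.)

No

Check (send ∨ done) at every j in [4,10]:
  j=4: true
  j=5: false
  j=6: true
  j=7: false
  j=8: true
  j=9: false
  j=10: false
Fails at j=5 → formula fails.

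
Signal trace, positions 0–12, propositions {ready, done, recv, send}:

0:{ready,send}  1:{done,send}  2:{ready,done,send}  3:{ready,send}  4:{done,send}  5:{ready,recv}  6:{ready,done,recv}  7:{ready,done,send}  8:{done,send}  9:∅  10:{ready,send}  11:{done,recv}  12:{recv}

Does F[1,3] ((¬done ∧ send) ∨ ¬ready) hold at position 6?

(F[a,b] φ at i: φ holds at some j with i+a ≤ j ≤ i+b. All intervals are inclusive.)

True

Check ((¬done ∧ send) ∨ ¬ready) at each j in [7,9]:
  j=7: false
  j=8: true
  j=9: true
Found at j=8 → formula holds.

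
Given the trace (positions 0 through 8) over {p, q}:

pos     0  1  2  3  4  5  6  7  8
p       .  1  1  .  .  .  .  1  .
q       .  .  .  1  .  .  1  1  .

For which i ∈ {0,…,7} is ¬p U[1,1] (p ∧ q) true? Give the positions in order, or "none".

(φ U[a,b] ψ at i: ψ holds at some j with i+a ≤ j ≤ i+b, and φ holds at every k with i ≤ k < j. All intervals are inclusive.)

Evaluate at each i in [0,7]:
  i=0: ✗ (no rhs in [1,1])
  i=1: ✗ (no rhs in [2,2])
  i=2: ✗ (no rhs in [3,3])
  i=3: ✗ (no rhs in [4,4])
  i=4: ✗ (no rhs in [5,5])
  i=5: ✗ (no rhs in [6,6])
  i=6: ✓ (rhs at j=7; lhs holds on [6,6])
  i=7: ✗ (no rhs in [8,8])

6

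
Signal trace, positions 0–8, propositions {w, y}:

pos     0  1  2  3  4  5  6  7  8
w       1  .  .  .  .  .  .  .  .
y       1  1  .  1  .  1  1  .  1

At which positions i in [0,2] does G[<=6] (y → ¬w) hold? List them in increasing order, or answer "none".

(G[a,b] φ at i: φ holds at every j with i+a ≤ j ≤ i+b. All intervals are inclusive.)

Evaluate at each i in [0,2]:
  i=0: ✗ (fails at j=0)
  i=1: ✓ (all of [1,7])
  i=2: ✓ (all of [2,8])

1, 2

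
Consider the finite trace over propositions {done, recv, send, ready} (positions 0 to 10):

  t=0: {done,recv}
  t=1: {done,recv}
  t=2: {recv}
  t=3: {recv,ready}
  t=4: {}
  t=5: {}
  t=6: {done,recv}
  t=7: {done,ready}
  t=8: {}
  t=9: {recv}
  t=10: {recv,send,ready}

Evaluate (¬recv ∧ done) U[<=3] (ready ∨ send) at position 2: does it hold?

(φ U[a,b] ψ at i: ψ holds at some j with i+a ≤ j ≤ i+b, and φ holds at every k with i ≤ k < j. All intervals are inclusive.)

False

Need some j in [2,5] with (ready ∨ send), and (¬recv ∧ done) at every k in [2,j-1].
  j=2: (ready ∨ send) false.
  j=3: (ready ∨ send) holds, but (¬recv ∧ done) fails at k=2 → not this j.
  j=4: (ready ∨ send) false.
  j=5: (ready ∨ send) false.
No j in the window works → until fails.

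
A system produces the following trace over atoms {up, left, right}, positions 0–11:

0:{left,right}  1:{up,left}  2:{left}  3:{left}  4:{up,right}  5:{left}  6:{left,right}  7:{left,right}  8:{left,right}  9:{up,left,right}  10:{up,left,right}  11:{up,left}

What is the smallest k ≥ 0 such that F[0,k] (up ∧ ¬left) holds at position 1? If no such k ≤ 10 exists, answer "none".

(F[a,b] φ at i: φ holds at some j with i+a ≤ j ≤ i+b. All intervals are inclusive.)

3

Scan j = 1,2,… for (up ∧ ¬left):
  j=1: fails
  j=2: fails
  j=3: fails
  j=4: holds
First hit at j=4, so smallest k = 4-1 = 3.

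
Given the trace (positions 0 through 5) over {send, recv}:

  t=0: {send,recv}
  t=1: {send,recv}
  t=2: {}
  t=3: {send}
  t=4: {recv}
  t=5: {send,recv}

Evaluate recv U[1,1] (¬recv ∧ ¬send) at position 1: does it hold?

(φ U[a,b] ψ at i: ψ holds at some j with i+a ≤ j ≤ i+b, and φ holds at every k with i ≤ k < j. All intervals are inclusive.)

Need some j in [2,2] with (¬recv ∧ ¬send), and recv at every k in [1,j-1].
  j=2: (¬recv ∧ ¬send) holds; recv holds at every k in [1,1] → satisfied.

True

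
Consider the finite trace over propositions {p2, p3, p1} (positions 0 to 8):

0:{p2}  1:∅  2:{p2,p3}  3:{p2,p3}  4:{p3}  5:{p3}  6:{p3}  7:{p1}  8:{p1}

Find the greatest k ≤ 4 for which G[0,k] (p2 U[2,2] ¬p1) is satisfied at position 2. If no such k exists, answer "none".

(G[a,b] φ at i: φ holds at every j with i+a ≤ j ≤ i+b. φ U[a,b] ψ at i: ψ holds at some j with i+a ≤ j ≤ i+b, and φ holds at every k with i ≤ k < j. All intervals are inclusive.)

0

(p2 U[2,2] ¬p1) must hold from j=2 onward; find where it first fails.
  j=2: holds
  j=3: fails
Holds on [2,2], so largest k = 0.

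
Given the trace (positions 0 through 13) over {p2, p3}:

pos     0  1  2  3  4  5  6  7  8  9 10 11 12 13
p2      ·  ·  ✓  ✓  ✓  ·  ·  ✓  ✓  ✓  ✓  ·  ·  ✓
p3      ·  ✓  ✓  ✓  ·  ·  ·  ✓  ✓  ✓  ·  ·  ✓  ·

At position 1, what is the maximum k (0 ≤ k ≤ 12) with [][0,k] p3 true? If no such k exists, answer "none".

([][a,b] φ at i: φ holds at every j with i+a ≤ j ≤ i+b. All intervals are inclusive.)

2

p3 must hold from j=1 onward; find where it first fails.
  j=1: holds
  j=2: holds
  j=3: holds
  j=4: fails
Holds on [1,3], so largest k = 2.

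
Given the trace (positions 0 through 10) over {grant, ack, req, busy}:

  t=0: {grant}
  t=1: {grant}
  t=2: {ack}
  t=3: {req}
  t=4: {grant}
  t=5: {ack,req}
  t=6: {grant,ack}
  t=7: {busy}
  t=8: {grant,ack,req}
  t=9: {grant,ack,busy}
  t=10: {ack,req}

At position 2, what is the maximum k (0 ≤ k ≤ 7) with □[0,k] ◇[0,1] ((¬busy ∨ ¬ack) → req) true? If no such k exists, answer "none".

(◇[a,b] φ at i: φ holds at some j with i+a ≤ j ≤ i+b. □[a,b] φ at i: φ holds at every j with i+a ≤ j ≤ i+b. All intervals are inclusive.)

◇[0,1] ((¬busy ∨ ¬ack) → req) must hold from j=2 onward; find where it first fails.
  j=2: holds
  j=3: holds
  j=4: holds
  j=5: holds
  j=6: fails
Holds on [2,5], so largest k = 3.

3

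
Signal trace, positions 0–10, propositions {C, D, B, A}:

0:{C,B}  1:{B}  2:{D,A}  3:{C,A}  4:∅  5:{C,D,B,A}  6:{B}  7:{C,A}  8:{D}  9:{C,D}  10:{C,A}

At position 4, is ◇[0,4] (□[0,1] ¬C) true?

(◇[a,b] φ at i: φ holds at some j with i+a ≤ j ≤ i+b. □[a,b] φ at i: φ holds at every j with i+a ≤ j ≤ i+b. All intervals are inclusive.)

Check □[0,1] ¬C at each j in [4,8]:
  j=4: fails at 5
  j=5: fails at 5
  j=6: fails at 7
  j=7: fails at 7
  j=8: fails at 9
No position in the window satisfies it → formula fails.

False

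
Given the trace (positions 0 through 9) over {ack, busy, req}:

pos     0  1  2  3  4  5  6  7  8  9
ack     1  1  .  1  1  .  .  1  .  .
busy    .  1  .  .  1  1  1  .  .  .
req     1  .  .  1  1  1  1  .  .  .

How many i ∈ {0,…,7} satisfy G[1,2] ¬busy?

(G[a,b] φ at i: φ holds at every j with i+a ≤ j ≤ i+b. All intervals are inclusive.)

Evaluate at each i in [0,7]:
  i=0: ✗ (fails at j=1)
  i=1: ✓ (all of [2,3])
  i=2: ✗ (fails at j=4)
  i=3: ✗ (fails at j=4)
  i=4: ✗ (fails at j=5)
  i=5: ✗ (fails at j=6)
  i=6: ✓ (all of [7,8])
  i=7: ✓ (all of [8,9])
Positions where it holds: {1, 6, 7} → 3.

3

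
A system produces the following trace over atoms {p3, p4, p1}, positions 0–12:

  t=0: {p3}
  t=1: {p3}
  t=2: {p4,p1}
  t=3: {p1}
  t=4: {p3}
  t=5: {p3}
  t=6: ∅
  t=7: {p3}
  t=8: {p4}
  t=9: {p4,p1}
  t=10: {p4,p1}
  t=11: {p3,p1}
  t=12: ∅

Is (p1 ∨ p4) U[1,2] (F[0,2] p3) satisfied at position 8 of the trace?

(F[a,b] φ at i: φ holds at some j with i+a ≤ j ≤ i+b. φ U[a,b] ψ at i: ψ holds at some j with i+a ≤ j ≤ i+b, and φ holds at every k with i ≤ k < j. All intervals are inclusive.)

True

Need some j in [9,10] with F[0,2] p3, and (p1 ∨ p4) at every k in [8,j-1].
  j=9: F[0,2] p3 holds; (p1 ∨ p4) holds at every k in [8,8] → satisfied.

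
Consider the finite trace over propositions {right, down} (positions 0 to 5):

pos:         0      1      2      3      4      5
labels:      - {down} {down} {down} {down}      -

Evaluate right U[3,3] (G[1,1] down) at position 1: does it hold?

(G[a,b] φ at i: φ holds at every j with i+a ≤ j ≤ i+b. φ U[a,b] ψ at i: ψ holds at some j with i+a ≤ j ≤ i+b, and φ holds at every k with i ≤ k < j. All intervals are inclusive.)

Need some j in [4,4] with G[1,1] down, and right at every k in [1,j-1].
  j=4: G[1,1] down — fails at 5.
No j in the window works → until fails.

Does not hold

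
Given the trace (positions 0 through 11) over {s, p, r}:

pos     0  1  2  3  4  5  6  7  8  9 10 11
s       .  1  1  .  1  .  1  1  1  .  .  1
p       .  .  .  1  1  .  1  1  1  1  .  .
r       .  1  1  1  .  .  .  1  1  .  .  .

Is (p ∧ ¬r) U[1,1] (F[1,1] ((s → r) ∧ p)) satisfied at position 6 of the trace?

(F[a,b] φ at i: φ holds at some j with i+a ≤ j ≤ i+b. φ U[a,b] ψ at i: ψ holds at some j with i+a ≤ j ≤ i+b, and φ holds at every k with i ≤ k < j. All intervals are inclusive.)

True

Need some j in [7,7] with F[1,1] ((s → r) ∧ p), and (p ∧ ¬r) at every k in [6,j-1].
  j=7: F[1,1] ((s → r) ∧ p) holds; (p ∧ ¬r) holds at every k in [6,6] → satisfied.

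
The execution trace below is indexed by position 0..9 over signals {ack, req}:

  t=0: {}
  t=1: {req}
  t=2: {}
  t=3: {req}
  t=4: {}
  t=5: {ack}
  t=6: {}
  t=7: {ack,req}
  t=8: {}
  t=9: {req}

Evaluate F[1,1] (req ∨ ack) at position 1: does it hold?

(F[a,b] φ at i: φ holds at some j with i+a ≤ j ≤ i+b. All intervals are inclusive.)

Check (req ∨ ack) at each j in [2,2]:
  j=2: false
No position in the window satisfies it → formula fails.

False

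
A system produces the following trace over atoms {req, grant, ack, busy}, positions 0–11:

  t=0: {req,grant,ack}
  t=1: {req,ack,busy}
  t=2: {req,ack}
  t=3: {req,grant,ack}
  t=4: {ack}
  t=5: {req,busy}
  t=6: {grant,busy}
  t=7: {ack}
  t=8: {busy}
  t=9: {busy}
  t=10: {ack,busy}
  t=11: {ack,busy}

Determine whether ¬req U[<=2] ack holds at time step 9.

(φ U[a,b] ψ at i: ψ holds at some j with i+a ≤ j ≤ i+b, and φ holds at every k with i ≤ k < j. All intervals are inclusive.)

Holds

Need some j in [9,11] with ack, and ¬req at every k in [9,j-1].
  j=9: ack false.
  j=10: ack holds; ¬req holds at every k in [9,9] → satisfied.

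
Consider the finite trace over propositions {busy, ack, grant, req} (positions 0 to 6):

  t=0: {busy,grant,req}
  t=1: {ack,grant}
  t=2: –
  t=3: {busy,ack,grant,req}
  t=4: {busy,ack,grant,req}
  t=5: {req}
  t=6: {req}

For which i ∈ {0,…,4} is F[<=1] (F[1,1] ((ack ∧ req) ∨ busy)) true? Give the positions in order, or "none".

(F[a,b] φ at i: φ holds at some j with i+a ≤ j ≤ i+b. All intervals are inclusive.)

Evaluate at each i in [0,4]:
  i=0: ✗ (none in [0,1])
  i=1: ✓ (witness j=2)
  i=2: ✓ (witness j=2)
  i=3: ✓ (witness j=3)
  i=4: ✗ (none in [4,5])

1, 2, 3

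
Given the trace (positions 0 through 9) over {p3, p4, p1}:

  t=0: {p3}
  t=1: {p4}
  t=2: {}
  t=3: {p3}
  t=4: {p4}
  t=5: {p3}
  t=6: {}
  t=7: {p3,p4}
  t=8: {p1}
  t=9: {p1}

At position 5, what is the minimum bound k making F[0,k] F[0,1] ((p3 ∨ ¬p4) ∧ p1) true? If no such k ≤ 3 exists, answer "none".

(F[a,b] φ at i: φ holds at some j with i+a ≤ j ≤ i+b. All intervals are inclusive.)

Scan j = 5,6,… for F[0,1] ((p3 ∨ ¬p4) ∧ p1):
  j=5: fails
  j=6: fails
  j=7: holds
First hit at j=7, so smallest k = 7-5 = 2.

2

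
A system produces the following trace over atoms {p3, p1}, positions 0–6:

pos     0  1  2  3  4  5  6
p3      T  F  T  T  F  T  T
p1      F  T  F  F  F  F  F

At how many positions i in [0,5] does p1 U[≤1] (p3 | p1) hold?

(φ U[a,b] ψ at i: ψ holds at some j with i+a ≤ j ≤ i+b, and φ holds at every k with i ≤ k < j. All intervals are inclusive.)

5

Evaluate at each i in [0,5]:
  i=0: ✓ (rhs at j=0)
  i=1: ✓ (rhs at j=1)
  i=2: ✓ (rhs at j=2)
  i=3: ✓ (rhs at j=3)
  i=4: ✗ (lhs fails at k=4 before rhs at j=5)
  i=5: ✓ (rhs at j=5)
Positions where it holds: {0, 1, 2, 3, 5} → 5.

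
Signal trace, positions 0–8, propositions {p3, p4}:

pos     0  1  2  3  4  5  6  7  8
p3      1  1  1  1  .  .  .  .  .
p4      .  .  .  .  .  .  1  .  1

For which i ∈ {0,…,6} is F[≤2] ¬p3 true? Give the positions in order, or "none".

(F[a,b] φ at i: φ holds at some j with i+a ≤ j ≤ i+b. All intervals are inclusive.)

2, 3, 4, 5, 6

Evaluate at each i in [0,6]:
  i=0: ✗ (none in [0,2])
  i=1: ✗ (none in [1,3])
  i=2: ✓ (witness j=4)
  i=3: ✓ (witness j=4)
  i=4: ✓ (witness j=4)
  i=5: ✓ (witness j=5)
  i=6: ✓ (witness j=6)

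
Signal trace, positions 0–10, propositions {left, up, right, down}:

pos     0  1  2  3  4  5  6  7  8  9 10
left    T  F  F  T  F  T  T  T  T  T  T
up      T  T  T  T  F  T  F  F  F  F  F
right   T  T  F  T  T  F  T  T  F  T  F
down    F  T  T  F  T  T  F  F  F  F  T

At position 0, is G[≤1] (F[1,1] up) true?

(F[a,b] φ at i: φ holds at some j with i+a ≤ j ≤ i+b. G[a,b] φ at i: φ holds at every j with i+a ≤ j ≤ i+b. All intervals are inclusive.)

True

Check F[1,1] up at every j in [0,1]:
  j=0: holds (witness at 1)
  j=1: holds (witness at 2)
All positions satisfy it → formula holds.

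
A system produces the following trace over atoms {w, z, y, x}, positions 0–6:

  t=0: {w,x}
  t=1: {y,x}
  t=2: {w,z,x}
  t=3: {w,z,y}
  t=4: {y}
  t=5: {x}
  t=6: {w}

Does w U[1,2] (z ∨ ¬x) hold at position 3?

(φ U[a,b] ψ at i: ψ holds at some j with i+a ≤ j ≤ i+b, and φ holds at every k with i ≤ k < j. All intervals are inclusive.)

Yes

Need some j in [4,5] with (z ∨ ¬x), and w at every k in [3,j-1].
  j=4: (z ∨ ¬x) holds; w holds at every k in [3,3] → satisfied.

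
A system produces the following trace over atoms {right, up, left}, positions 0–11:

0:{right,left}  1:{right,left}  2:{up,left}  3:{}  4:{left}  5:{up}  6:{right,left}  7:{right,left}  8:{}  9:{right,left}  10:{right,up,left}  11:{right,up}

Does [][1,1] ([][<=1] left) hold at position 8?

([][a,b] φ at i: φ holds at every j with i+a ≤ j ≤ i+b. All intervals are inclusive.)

Check [][<=1] left at every j in [9,9]:
  j=9: holds on [9,10]
All positions satisfy it → formula holds.

Holds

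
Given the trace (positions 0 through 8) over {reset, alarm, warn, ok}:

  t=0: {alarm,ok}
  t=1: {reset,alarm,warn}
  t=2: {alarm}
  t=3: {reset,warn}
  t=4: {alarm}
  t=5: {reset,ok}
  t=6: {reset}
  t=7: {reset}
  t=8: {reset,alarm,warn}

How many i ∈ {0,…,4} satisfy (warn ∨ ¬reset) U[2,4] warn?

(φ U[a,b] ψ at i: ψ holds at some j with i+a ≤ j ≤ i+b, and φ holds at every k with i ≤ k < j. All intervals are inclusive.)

Evaluate at each i in [0,4]:
  i=0: ✓ (rhs at j=3; lhs holds on [0,2])
  i=1: ✓ (rhs at j=3; lhs holds on [1,2])
  i=2: ✗ (no rhs in [4,6])
  i=3: ✗ (no rhs in [5,7])
  i=4: ✗ (lhs fails at k=5 before rhs at j=8)
Positions where it holds: {0, 1} → 2.

2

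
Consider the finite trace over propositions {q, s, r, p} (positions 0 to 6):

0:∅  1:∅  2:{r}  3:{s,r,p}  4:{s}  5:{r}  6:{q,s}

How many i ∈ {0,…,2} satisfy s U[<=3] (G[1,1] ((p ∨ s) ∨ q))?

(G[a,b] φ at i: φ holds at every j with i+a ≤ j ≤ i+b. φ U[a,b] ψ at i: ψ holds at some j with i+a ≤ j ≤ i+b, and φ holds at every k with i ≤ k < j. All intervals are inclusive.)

1

Evaluate at each i in [0,2]:
  i=0: ✗ (lhs fails at k=0 before rhs at j=2)
  i=1: ✗ (lhs fails at k=1 before rhs at j=2)
  i=2: ✓ (rhs at j=2)
Positions where it holds: {2} → 1.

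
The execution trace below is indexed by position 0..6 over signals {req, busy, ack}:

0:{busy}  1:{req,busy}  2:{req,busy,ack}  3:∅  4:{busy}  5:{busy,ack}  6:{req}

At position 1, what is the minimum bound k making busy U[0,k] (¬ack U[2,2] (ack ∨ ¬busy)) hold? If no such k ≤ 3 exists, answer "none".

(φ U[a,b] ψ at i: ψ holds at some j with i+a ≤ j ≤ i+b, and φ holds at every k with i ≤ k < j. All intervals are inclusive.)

2

Need earliest j ≥ 1 with (¬ack U[2,2] (ack ∨ ¬busy)), and busy at every k in [1,j-1].
  j=1: rhs fails.
  j=2: rhs fails.
  j=3: rhs holds; lhs holds on [1,2]. k = 2.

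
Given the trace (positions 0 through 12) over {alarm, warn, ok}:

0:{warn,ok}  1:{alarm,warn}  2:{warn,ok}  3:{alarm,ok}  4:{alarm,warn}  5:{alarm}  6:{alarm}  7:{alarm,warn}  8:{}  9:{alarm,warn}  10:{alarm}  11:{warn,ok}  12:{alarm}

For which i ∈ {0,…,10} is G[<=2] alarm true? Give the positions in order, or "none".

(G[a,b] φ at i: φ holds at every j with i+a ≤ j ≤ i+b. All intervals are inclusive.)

3, 4, 5

Evaluate at each i in [0,10]:
  i=0: ✗ (fails at j=0)
  i=1: ✗ (fails at j=2)
  i=2: ✗ (fails at j=2)
  i=3: ✓ (all of [3,5])
  i=4: ✓ (all of [4,6])
  i=5: ✓ (all of [5,7])
  i=6: ✗ (fails at j=8)
  i=7: ✗ (fails at j=8)
  i=8: ✗ (fails at j=8)
  i=9: ✗ (fails at j=11)
  i=10: ✗ (fails at j=11)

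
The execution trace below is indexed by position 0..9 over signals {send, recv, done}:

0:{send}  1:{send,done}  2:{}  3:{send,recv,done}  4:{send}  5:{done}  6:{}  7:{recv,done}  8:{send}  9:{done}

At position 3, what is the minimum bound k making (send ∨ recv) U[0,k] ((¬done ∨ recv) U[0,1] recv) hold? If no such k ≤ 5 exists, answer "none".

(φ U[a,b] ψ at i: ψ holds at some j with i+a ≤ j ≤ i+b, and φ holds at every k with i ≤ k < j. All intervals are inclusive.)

0

Need earliest j ≥ 3 with ((¬done ∨ recv) U[0,1] recv), and (send ∨ recv) at every k in [3,j-1].
  j=3: rhs holds (empty prefix). k = 0.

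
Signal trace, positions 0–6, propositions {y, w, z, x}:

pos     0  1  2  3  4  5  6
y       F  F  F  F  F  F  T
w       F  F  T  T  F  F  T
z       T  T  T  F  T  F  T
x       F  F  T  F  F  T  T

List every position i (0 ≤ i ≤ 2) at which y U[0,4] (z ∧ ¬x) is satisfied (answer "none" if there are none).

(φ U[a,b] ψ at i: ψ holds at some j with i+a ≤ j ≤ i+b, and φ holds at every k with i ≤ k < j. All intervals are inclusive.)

0, 1

Evaluate at each i in [0,2]:
  i=0: ✓ (rhs at j=0)
  i=1: ✓ (rhs at j=1)
  i=2: ✗ (lhs fails at k=2 before rhs at j=4)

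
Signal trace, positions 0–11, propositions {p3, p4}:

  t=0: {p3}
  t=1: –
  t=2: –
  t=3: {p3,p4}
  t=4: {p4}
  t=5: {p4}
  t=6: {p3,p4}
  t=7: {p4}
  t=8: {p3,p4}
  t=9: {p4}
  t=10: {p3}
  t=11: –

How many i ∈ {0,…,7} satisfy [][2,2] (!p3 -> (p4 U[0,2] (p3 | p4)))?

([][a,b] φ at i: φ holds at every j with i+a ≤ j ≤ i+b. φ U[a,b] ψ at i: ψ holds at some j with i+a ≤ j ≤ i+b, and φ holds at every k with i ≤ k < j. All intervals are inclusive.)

7

Evaluate at each i in [0,7]:
  i=0: ✗ (fails at j=2)
  i=1: ✓ (all of [3,3])
  i=2: ✓ (all of [4,4])
  i=3: ✓ (all of [5,5])
  i=4: ✓ (all of [6,6])
  i=5: ✓ (all of [7,7])
  i=6: ✓ (all of [8,8])
  i=7: ✓ (all of [9,9])
Positions where it holds: {1, 2, 3, 4, 5, 6, 7} → 7.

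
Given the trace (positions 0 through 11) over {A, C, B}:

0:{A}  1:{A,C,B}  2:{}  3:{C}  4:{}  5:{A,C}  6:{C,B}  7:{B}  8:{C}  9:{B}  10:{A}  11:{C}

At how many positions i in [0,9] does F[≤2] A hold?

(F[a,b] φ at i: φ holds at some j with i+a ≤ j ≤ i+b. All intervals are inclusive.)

Evaluate at each i in [0,9]:
  i=0: ✓ (witness j=0)
  i=1: ✓ (witness j=1)
  i=2: ✗ (none in [2,4])
  i=3: ✓ (witness j=5)
  i=4: ✓ (witness j=5)
  i=5: ✓ (witness j=5)
  i=6: ✗ (none in [6,8])
  i=7: ✗ (none in [7,9])
  i=8: ✓ (witness j=10)
  i=9: ✓ (witness j=10)
Positions where it holds: {0, 1, 3, 4, 5, 8, 9} → 7.

7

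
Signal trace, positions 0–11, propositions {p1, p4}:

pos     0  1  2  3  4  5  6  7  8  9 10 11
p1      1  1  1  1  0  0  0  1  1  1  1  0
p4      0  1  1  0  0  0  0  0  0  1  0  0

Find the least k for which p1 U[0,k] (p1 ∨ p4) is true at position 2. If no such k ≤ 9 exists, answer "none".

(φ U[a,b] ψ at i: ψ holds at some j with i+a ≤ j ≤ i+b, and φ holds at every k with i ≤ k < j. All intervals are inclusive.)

0

Need earliest j ≥ 2 with (p1 ∨ p4), and p1 at every k in [2,j-1].
  j=2: rhs holds (empty prefix). k = 0.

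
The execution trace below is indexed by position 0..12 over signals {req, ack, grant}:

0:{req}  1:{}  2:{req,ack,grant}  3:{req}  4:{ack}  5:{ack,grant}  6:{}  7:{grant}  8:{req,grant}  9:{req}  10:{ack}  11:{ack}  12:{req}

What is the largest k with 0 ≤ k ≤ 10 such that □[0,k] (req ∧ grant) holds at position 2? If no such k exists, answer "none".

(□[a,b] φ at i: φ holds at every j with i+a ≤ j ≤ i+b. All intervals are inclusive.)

0

(req ∧ grant) must hold from j=2 onward; find where it first fails.
  j=2: holds
  j=3: fails
Holds on [2,2], so largest k = 0.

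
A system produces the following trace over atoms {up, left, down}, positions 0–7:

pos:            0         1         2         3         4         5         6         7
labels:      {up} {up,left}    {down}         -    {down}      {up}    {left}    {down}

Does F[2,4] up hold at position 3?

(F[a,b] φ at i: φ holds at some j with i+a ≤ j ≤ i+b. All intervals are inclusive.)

Check up at each j in [5,7]:
  j=5: true
  j=6: false
  j=7: false
Found at j=5 → formula holds.

True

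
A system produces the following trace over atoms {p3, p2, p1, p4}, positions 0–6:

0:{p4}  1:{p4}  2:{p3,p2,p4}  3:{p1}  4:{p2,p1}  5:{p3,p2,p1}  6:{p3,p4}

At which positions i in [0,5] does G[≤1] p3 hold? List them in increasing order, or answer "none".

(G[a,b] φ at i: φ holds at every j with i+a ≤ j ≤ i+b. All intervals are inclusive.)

5

Evaluate at each i in [0,5]:
  i=0: ✗ (fails at j=0)
  i=1: ✗ (fails at j=1)
  i=2: ✗ (fails at j=3)
  i=3: ✗ (fails at j=3)
  i=4: ✗ (fails at j=4)
  i=5: ✓ (all of [5,6])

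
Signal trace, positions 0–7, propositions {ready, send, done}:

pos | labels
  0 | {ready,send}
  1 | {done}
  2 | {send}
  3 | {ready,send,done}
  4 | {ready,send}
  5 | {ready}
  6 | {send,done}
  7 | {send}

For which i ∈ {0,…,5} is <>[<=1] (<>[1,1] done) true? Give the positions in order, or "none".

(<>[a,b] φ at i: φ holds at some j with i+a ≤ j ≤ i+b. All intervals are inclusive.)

Evaluate at each i in [0,5]:
  i=0: ✓ (witness j=0)
  i=1: ✓ (witness j=2)
  i=2: ✓ (witness j=2)
  i=3: ✗ (none in [3,4])
  i=4: ✓ (witness j=5)
  i=5: ✓ (witness j=5)

0, 1, 2, 4, 5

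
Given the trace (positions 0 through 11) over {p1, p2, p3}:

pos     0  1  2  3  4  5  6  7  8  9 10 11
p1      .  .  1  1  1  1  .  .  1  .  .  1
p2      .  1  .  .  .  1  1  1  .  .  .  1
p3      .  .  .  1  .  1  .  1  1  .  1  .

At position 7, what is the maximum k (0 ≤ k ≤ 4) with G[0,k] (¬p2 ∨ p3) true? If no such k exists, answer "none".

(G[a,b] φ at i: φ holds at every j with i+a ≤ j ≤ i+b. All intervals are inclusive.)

3

(¬p2 ∨ p3) must hold from j=7 onward; find where it first fails.
  j=7: holds
  j=8: holds
  j=9: holds
  j=10: holds
  j=11: fails
Holds on [7,10], so largest k = 3.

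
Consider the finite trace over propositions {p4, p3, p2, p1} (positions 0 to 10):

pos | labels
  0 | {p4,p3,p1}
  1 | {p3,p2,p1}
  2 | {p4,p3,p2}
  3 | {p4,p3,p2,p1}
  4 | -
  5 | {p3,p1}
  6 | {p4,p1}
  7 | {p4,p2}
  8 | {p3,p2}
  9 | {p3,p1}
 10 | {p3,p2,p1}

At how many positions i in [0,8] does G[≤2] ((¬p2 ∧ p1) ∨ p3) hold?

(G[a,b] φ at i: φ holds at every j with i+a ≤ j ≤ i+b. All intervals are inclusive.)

3

Evaluate at each i in [0,8]:
  i=0: ✓ (all of [0,2])
  i=1: ✓ (all of [1,3])
  i=2: ✗ (fails at j=4)
  i=3: ✗ (fails at j=4)
  i=4: ✗ (fails at j=4)
  i=5: ✗ (fails at j=7)
  i=6: ✗ (fails at j=7)
  i=7: ✗ (fails at j=7)
  i=8: ✓ (all of [8,10])
Positions where it holds: {0, 1, 8} → 3.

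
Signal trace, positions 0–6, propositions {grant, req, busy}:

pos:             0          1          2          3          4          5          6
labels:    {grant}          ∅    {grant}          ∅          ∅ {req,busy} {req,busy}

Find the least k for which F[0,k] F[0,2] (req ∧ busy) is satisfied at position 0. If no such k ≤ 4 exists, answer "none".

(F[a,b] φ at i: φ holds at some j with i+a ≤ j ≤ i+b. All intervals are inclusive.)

3

Scan j = 0,1,… for F[0,2] (req ∧ busy):
  j=0: fails
  j=1: fails
  j=2: fails
  j=3: holds
First hit at j=3, so smallest k = 3-0 = 3.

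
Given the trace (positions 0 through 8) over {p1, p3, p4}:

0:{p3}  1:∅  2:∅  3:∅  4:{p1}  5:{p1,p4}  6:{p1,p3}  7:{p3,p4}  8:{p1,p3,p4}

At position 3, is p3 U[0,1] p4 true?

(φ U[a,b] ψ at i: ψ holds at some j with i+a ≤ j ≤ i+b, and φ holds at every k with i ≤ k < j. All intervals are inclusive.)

Need some j in [3,4] with p4, and p3 at every k in [3,j-1].
  j=3: p4 false.
  j=4: p4 false.
No j in the window works → until fails.

False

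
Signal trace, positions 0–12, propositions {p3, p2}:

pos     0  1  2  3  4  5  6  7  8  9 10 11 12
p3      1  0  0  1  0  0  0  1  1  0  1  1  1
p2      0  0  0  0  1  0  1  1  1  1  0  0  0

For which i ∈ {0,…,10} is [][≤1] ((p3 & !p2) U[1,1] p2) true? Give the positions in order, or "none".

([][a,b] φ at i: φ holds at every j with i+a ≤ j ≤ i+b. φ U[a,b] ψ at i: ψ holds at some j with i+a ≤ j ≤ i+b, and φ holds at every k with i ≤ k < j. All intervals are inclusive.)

none

Evaluate at each i in [0,10]:
  i=0: ✗ (fails at j=0)
  i=1: ✗ (fails at j=1)
  i=2: ✗ (fails at j=2)
  i=3: ✗ (fails at j=4)
  i=4: ✗ (fails at j=4)
  i=5: ✗ (fails at j=5)
  i=6: ✗ (fails at j=6)
  i=7: ✗ (fails at j=7)
  i=8: ✗ (fails at j=8)
  i=9: ✗ (fails at j=9)
  i=10: ✗ (fails at j=10)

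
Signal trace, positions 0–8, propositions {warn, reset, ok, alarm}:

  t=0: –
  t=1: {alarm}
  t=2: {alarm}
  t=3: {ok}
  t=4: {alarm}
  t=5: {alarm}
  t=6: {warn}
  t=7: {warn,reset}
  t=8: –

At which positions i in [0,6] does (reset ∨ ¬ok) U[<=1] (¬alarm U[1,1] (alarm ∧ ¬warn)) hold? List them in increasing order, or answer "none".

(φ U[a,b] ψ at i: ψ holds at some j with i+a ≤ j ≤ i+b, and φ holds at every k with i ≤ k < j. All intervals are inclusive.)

0, 2, 3

Evaluate at each i in [0,6]:
  i=0: ✓ (rhs at j=0)
  i=1: ✗ (no rhs in [1,2])
  i=2: ✓ (rhs at j=3; lhs holds on [2,2])
  i=3: ✓ (rhs at j=3)
  i=4: ✗ (no rhs in [4,5])
  i=5: ✗ (no rhs in [5,6])
  i=6: ✗ (no rhs in [6,7])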